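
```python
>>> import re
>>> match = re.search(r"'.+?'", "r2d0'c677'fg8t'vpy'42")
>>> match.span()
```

(4, 10)

Because the quantifier is non-greedy, it stops expanding at the earliest point where the rest of the pattern can succeed.
Unlike `match`, `search` isn't anchored — it looks for the pattern anywhere in the string.
The match spans [4:10] → "'c677'".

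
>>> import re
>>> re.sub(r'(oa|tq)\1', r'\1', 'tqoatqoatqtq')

`\1` is not a pattern — it's the concrete string captured by group 1, re-applied verbatim.
Matches: at [8:12] → 'tqtq'.
Each match is replaced using the text its own group 1 captured.

'tqoatqoatq'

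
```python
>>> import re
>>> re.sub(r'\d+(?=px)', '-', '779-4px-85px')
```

Lookahead/lookbehind check context without consuming it, so the matched span excludes the asserted characters.
`sub` substitutes '-' at each match site.

'779--px--px'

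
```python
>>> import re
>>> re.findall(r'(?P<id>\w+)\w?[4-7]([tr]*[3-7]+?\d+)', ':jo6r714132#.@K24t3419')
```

Pattern: one or more of a word character (captured as 'id'); then optionally a word character, then a character in [4-7]; then zero or more of one of [tr], then one or more of a character in [3-7] (lazy), then one or more of a digit (captured).
Scanning left to right: at [1:11] match 'jo6r714132', groups = ('jo', 'r714132'); at [14:22] match 'K24t3419', groups = ('K2', 't3419').
With 2 capturing groups, `findall` returns a 2-tuple per match.

[('jo', 'r714132'), ('K2', 't3419')]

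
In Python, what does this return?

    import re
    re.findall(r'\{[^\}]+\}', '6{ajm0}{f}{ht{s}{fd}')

Matches: at [1:7] → '{ajm0}'; at [7:10] → '{f}'; at [10:16] → '{ht{s}'; at [16:20] → '{fd}'.
No capturing groups, so `findall` returns the 4 full match strings.

['{ajm0}', '{f}', '{ht{s}', '{fd}']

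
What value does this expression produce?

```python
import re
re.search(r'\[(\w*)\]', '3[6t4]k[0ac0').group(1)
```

Unlike `match`, `search` isn't anchored — it looks for the pattern anywhere in the string.
The match spans [1:6] → '[6t4]'.
Captured: group 1 = '6t4'.

'6t4'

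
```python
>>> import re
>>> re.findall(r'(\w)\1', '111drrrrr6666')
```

The backreference `\1` re-matches whatever the first group consumed, character for character.
Scanning left to right: at [0:2] match '11', group 1 = '1'; at [4:6] match 'rr', group 1 = 'r'; at [6:8] match 'rr', group 1 = 'r'; at [9:11] match '66', group 1 = '6'; at [11:13] match '66', group 1 = '6'.
Because there's exactly one group, `findall` drops the full match and keeps group 1 from each hit.

['1', 'r', 'r', '6', '6']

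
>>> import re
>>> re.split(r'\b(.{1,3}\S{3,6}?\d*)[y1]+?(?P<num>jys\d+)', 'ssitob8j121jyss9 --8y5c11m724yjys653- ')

Pattern: a word boundary (`\b`, zero-width); then 1 to 3 of any character, then 3 to 6 of a non-whitespace character (lazy), then zero or more of a digit (captured); then one or more of one of [y1] (lazy); then the literal 'jys', then one or more of a digit (captured as 'num').
Matches to split on: at [19:36] → '8y5c11m724yjys653'.
With a capturing group present, the delimiter's captured portion is kept in the result list.

['ssitob8j121jyss9 --', '8y5c11m724', 'jys653', '- ']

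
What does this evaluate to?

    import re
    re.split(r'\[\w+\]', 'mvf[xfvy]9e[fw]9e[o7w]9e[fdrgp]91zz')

['mvf', '9e', '9e', '9e', '91zz']

Matches to split on: at [3:9] → '[xfvy]'; at [11:15] → '[fw]'; at [17:22] → '[o7w]'; at [24:31] → '[fdrgp]'.
The string is cut at each match, leaving 5 pieces.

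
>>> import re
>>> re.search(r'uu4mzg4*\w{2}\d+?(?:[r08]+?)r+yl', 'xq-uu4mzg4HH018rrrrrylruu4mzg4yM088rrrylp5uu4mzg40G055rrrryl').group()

'uu4mzg4HH018rrrrryl'

The match spans [3:22] → 'uu4mzg4HH018rrrrryl'.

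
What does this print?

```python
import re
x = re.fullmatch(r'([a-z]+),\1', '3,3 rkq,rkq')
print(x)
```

For `fullmatch`, every character of the input must be accounted for by the pattern.
Here there's no way to consume every character, so the call returns None.

None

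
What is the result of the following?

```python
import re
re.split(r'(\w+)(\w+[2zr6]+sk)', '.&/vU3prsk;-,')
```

This matches one or more of a word character (captured); then one or more of a word character, then one or more of one of [2zr6], then the literal 'sk' (captured).
Matches to split on: at [3:10] → 'vU3prsk'.
Because the pattern has a capturing group, `split` also inserts each captured text between the pieces.

['.&/', 'vU3', 'prsk', ';-,']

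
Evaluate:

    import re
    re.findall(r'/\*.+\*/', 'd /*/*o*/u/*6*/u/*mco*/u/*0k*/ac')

['/*/*o*/u/*6*/u/*mco*/u/*0k*/']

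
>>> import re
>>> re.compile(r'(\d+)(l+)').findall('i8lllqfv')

[('8', 'lll')]

This matches one or more of a digit (captured); then one or more of a literal 'l' (captured).
`findall` packs the 2 group values into a tuple for every match.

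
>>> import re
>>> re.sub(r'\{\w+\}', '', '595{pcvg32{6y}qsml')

Matches: at [10:14] → '{6y}'.
Every occurrence is swapped for ''.

'595{pcvg32qsml'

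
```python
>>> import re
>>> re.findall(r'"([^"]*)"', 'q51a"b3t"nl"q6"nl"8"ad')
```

['b3t', 'q6', '8']

Walking the string: at [4:9] match '"b3t"', group 1 = 'b3t'; at [11:15] match '"q6"', group 1 = 'q6'; at [17:20] match '"8"', group 1 = '8'.
`findall` collects group 1 from each match (3 total).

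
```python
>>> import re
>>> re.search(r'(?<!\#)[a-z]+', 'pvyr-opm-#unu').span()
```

(0, 4)

A negative assertion filters positions out without eating any characters.
`re.search` tries every starting position until one works.
The match spans [0:4] → 'pvyr'.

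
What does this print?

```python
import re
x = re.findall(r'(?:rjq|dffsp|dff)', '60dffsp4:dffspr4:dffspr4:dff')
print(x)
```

['dffsp', 'dffsp', 'dffsp', 'dff']

Alternation tries branches left to right and keeps the first one that lets the overall match succeed at that position.
No capturing groups, so `findall` returns the 4 full match strings.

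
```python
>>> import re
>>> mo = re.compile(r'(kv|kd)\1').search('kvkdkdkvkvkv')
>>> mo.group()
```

'kdkd'

`\1` is not a pattern — it's the concrete string captured by group 1, re-applied verbatim.
`re.search` scans for the first position where the pattern succeeds.
The match spans [2:6] → 'kdkd'.
Captured: group 1 = 'kd'.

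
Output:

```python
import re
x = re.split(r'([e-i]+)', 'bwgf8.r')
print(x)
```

This matches one or more of a character in [e-i] (captured).
Matches to split on: at [2:4] → 'gf'.
With a capturing group present, the delimiter's captured portion is kept in the result list.

['bw', 'gf', '8.r']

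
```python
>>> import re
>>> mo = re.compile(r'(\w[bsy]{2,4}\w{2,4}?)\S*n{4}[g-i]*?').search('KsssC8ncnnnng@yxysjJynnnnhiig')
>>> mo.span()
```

(0, 25)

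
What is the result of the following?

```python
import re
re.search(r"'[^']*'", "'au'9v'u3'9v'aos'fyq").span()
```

(0, 4)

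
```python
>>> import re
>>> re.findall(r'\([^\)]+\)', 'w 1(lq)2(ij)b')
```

['(lq)', '(ij)']

Matches: at [3:7] → '(lq)'; at [8:12] → '(ij)'.
Since nothing is captured, `findall` lists the 2 matched substrings directly.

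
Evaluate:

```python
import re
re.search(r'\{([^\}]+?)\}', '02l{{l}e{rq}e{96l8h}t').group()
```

`re.search` scans for the first position where the pattern succeeds.
The match spans [3:7] → '{{l}'.
Captured: group 1 = '{l'.

'{{l}'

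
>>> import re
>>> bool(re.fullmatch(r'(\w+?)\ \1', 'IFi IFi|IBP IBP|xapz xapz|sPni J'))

False

`\1` is not a pattern — it's the concrete string captured by group 1, re-applied verbatim.
`re.fullmatch` is like wrapping the pattern in `^…$` (in single-line mode).
Here the string isn't matched end-to-end, so the call returns None, and `bool(None)` is False.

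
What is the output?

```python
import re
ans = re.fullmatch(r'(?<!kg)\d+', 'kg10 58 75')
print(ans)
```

None

A negative assertion filters positions out without eating any characters.
`re.fullmatch` is like wrapping the pattern in `^…$` (in single-line mode).
Here there's no way to consume every character, so the call returns None.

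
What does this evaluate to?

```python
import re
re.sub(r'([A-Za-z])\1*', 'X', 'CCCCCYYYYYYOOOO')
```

`\1` is not a pattern — it's the concrete string captured by group 1, re-applied verbatim.
Matches: at [0:5] → 'CCCCC'; at [5:11] → 'YYYYYY'; at [11:15] → 'OOOO'.
`sub` substitutes 'X' at each match site.

'XXX'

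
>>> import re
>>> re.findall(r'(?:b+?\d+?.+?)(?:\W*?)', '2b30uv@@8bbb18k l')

['b30', 'bbb18']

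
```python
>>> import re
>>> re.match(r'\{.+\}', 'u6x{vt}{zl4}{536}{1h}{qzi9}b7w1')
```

None

With `match`, the pattern is implicitly anchored at the beginning.
Here the pattern fails at index 0, so the call returns None.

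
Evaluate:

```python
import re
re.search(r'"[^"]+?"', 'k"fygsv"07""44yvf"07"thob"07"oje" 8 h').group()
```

'"fygsv"'

The match spans [1:8] → '"fygsv"'.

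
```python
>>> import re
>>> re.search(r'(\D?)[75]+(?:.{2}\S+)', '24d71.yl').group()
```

This matches optionally a non-digit (captured); then one or more of one of [75]; then exactly 2 of any character, then one or more of a non-whitespace character (non-capturing group).
`re.search` scans for the first position where the pattern succeeds.
The match spans [2:8] → 'd71.yl'.
Captured: group 1 = 'd'.

'd71.yl'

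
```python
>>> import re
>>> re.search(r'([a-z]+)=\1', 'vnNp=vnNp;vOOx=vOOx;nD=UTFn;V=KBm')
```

None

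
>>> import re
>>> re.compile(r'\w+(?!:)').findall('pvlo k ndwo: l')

['pvlo', 'k', 'ndw', 'l']

`(?!…)`/`(?<!…)` only lets a position through if the neighbouring text does NOT match; no characters are consumed.
With no groups in the pattern, `findall` gives back each whole match — 4 here.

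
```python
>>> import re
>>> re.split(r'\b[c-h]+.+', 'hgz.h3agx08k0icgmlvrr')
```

['', '']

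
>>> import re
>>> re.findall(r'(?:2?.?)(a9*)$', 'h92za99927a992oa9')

['a9']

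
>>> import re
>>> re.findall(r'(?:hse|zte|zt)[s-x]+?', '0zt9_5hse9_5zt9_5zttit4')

Walking the string: at [17:20] → 'ztt'.
Since nothing is captured, `findall` lists the 1 matched substring directly.

['ztt']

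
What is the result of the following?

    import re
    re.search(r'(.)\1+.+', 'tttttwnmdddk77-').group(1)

't'

The backreference `\1` re-matches whatever the first group consumed, character for character.
`search` walks the string left to right and returns the first match it finds.
The match spans [0:15] → 'tttttwnmdddk77-'.
Captured: group 1 = 't'.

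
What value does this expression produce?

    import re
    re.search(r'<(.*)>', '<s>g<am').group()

The match spans [0:3] → '<s>'.

'<s>'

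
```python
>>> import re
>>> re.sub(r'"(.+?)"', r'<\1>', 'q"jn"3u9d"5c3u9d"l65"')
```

'q<jn>3u9d<5c3u9d>l65"'

The `?` after the quantifier makes it lazy — it takes as little as possible before letting the rest of the pattern try.
Each match is replaced using the text its own group 1 captured.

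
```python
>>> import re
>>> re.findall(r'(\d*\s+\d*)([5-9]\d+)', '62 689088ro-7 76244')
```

The pattern matches zero or more of a digit, then one or more of whitespace, then zero or more of a digit (captured); then a character in [5-9], then one or more of a digit (captured).
Matches: at [0:9] match '62 689088', groups = ('62 6890', '88'); at [12:19] match '7 76244', groups = ('7 7', '6244').
Multiple groups make `findall` return tuples — one 2-tuple for each match.

[('62 6890', '88'), ('7 7', '6244')]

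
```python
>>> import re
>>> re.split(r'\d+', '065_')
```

The pattern matches one or more of a digit.
Matches to split on: at [0:3] → '065'.
Splitting on the pattern gives 2 pieces.

['', '_']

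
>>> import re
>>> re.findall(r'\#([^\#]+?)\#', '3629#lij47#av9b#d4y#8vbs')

['lij47', 'd4y']

Walking the string: at [4:11] match '#lij47#', group 1 = 'lij47'; at [15:20] match '#d4y#', group 1 = 'd4y'.
With a single group, `findall` returns only what that group captured — 2 items.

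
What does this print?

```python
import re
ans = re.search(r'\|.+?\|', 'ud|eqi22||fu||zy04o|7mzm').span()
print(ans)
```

Lazy quantifiers expand one character at a time until the remainder of the pattern can match.
The match spans [2:9] → '|eqi22|'.

(2, 9)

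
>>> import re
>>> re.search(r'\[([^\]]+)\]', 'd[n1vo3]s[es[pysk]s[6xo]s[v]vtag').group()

'[n1vo3]'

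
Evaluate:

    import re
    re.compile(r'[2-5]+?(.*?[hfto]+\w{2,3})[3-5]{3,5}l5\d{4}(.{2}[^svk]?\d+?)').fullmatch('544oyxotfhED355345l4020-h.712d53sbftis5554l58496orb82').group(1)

Pattern: one or more of a character in [2-5] (lazy); then zero or more of any character (lazy), then one or more of one of [hfto], then 2 to 3 of a word character (captured); then 3 to 5 of a character in [3-5], then the literal 'l5'; then exactly 4 of a digit; then exactly 2 of any character, then optionally any character except [svk], then one or more of a digit (lazy) (captured).
With the lazy modifier that quantifier settles for the fewest repetitions that let the rest of the pattern succeed (the atoms after it are unaffected and can still be greedy).
`fullmatch` succeeds only if the pattern covers the string from start to end.
The match spans [0:53] → '544oyxotfhED355345l4020-h.712d53sbftis5554l58496orb82'.
Captured: group 1 = '44oyxotfhED355345l4020-h.712d53sbftis5', group 2 = 'orb82'.

'44oyxotfhED355345l4020-h.712d53sbftis5'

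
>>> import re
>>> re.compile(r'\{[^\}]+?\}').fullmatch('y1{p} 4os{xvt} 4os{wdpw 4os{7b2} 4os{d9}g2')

`re.fullmatch` requires the pattern to consume the entire string.
Here the pattern can't cover the whole string, so the call returns None.

None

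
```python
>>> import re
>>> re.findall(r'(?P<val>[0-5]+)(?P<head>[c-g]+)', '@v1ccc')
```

The pattern matches one or more of a character in [0-5] (captured as 'val'); then one or more of a character in [c-g] (captured as 'head').
Multiple groups make `findall` return tuples — one 2-tuple for the one match.

[('1', 'ccc')]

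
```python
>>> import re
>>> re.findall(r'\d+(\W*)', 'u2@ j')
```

['@ ']

The pattern matches one or more of a digit; then zero or more of a non-word character (captured).
Scanning left to right: at [1:4] match '2@ ', group 1 = '@ '.
Because there's exactly one group, `findall` drops the full match and keeps group 1 from the one hit.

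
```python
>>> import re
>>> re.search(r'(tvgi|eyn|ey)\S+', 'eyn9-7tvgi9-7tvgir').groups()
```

('eyn',)

Branches in `(...|...)` are attempted left-to-right; the first branch that allows the whole pattern to succeed is taken.
`re.search` scans for the first position where the pattern succeeds.
The match spans [0:18] → 'eyn9-7tvgi9-7tvgir'.
Captured: group 1 = 'eyn'.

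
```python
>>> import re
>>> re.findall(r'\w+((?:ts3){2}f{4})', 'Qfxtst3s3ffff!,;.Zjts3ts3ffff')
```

This matches one or more of a word character; then the literal 'ts3' repeated 2 times, then exactly 4 of the literal 'f' (captured).
Walking the string: at [17:29] match 'Zjts3ts3ffff', group 1 = 'ts3ts3ffff'.
`findall` collects group 1 from the one match (1 total).

['ts3ts3ffff']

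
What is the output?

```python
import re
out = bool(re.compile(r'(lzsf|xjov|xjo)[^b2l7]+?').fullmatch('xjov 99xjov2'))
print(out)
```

`fullmatch` succeeds only if the pattern covers the string from start to end.
Here there's no way to consume every character, so the call returns None, and `bool(None)` is False.

False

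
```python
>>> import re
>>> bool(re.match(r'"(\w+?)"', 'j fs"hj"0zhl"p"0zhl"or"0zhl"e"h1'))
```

With `match`, the pattern is implicitly anchored at the beginning.
Here the pattern fails at index 0, so the call returns None, and `bool(None)` is False.

False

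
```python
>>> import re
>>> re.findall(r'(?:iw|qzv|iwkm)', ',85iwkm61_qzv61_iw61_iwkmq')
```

['iw', 'qzv', 'iw', 'iw']

Alternation tries branches left to right and keeps the first one that lets the overall match succeed at that position.
`findall` yields the raw match text (4 of them) because the pattern has no groups.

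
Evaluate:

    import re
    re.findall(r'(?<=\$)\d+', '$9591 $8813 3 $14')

Because the assertion is zero-width, the text it checks is not consumed and won't appear in the result.
Since nothing is captured, `findall` lists the 3 matched substrings directly.

['9591', '8813', '14']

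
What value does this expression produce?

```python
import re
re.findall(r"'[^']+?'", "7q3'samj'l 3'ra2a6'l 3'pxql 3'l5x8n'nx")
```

Walking the string: at [3:9] → "'samj'"; at [12:19] → "'ra2a6'"; at [22:30] → "'pxql 3'".
With no groups in the pattern, `findall` gives back each whole match — 3 here.

["'samj'", "'ra2a6'", "'pxql 3'"]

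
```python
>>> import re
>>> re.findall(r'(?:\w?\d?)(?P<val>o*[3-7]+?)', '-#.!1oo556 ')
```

['oo5', '6']

This matches optionally a word character, then optionally a digit (non-capturing group); then zero or more of the literal 'o', then one or more of a character in [3-7] (lazy) (captured as 'val').
Walking the string: at [4:8] match '1oo5', group 1 = 'oo5'; at [8:10] match '56', group 1 = '6'.
`findall` collects group 1 from each match (2 total).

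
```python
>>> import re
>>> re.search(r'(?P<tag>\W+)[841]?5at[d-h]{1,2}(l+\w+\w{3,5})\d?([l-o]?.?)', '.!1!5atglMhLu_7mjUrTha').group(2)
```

This matches one or more of a non-word character (captured as 'tag'); then optionally one of [841], then the literal '5at', then 1 to 2 of a character in [d-h]; then one or more of the literal 'l', then one or more of a word character, then 3 to 5 of a word character (captured); then optionally a digit; then optionally a character in [l-o], then optionally any character (captured).
`re.search` tries every starting position until one works.
The match spans [3:22] → '!5atglMhLu_7mjUrTha'.
Captured: group 1 = '!', group 2 = 'lMhLu_7mjUrTha', group 3 = ''.

'lMhLu_7mjUrTha'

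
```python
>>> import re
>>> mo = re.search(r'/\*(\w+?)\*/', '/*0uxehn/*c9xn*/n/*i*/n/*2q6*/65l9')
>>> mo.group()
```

`search` walks the string left to right and returns the first match it finds.
The match spans [8:16] → '/*c9xn*/'.
Captured: group 1 = 'c9xn'.

'/*c9xn*/'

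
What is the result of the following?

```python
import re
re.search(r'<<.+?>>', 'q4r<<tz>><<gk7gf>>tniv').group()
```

'<<tz>>'

The `?` after the quantifier makes it lazy — it takes as little as possible before letting the rest of the pattern try.
Unlike `match`, `search` isn't anchored — it looks for the pattern anywhere in the string.
The match spans [3:9] → '<<tz>>'.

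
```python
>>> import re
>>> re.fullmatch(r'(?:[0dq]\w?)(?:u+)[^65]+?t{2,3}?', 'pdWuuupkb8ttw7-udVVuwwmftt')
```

The pattern matches one of [0dq], then optionally a word character (non-capturing group); then one or more of a literal 'u' (non-capturing group); then one or more of any character except [65] (lazy), then 2 to 3 of the literal 't' (lazy).
`fullmatch` succeeds only if the pattern covers the string from start to end.
Here the string isn't matched end-to-end, so the call returns None.

None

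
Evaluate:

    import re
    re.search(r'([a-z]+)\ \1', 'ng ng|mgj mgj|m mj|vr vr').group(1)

The backreference `\1` re-matches whatever the first group consumed, character for character.
Unlike `match`, `search` isn't anchored — it looks for the pattern anywhere in the string.
The match spans [0:5] → 'ng ng'.
Captured: group 1 = 'ng'.

'ng'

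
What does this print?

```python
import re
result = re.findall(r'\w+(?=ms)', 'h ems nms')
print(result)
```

The positive lookaround only admits positions where the adjacent text matches; those characters stay outside the span.
No capturing groups, so `findall` returns the 2 full match strings.

['e', 'n']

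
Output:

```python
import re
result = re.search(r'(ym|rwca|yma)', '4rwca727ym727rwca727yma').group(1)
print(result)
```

rwca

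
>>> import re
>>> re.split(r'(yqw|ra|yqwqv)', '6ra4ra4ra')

['6', 'ra', '4', 'ra', '4', 'ra', '']

Matches to split on: at [1:3] → 'ra'; at [4:6] → 'ra'; at [7:9] → 'ra'.
Because the pattern has a capturing group, `split` also inserts each captured text between the pieces.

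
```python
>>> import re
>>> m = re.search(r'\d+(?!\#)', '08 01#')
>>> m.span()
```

The negative lookaround is zero-width — it rules out positions where the adjacent text would match, without consuming anything.
`search` walks the string left to right and returns the first match it finds.
The match spans [0:2] → '08'.

(0, 2)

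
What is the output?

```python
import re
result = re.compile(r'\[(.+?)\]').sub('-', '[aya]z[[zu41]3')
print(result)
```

Because the quantifier is non-greedy, it stops expanding at the earliest point where the rest of the pattern can succeed.
Matches: at [0:5] → '[aya]'; at [6:13] → '[[zu41]'.
`sub` substitutes '-' at each match site.

-z-3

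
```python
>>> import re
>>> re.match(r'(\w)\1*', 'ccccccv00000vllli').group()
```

With `match`, the pattern is implicitly anchored at the beginning.
The match spans [0:6] → 'cccccc'.

'cccccc'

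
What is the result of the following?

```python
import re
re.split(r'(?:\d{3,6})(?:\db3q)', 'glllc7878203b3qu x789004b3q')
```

The pattern matches 3 to 6 of a digit (non-capturing group); then a digit, then the literal 'b3q' (non-capturing group).
Matches to split on: at [5:15] → '7878203b3q'; at [18:27] → '789004b3q'.
Splitting on the pattern gives 3 pieces.

['glllc', 'u x', '']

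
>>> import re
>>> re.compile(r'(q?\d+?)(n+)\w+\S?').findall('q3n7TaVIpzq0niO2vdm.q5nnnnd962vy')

`findall` packs the 2 group values into a tuple for every match.

[('q3', 'n'), ('q5', 'nnnn')]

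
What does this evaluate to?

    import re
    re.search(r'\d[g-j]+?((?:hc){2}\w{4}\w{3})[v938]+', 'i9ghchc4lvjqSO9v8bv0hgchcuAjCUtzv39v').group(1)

The match spans [1:17] → '9ghchc4lvjqSO9v8'.
Captured: group 1 = 'hchc4lvjqSO'.

'hchc4lvjqSO'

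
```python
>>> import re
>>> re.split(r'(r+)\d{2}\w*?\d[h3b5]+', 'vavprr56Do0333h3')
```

The pattern matches one or more of a literal 'r' (captured); then exactly 2 of a digit; then zero or more of a word character (lazy), then a digit; then one or more of one of [h3b5].
Matches to split on: at [4:16] → 'rr56Do0333h3'.
With a capturing group present, the delimiter's captured portion is kept in the result list.

['vavp', 'rr', '']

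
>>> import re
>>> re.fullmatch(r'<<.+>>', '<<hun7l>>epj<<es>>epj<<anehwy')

None

`fullmatch` succeeds only if the pattern covers the string from start to end.
Here the string isn't matched end-to-end, so the call returns None.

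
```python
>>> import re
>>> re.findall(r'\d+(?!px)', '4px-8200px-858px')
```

Because the assertion is negative and zero-width, positions next to the forbidden text are skipped.
Since nothing is captured, `findall` lists the 2 matched substrings directly.

['820', '85']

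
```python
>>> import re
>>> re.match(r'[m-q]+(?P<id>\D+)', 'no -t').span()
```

(0, 5)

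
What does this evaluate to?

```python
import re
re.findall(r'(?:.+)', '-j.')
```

Pattern: one or more of any character (non-capturing group).
Scanning left to right: at [0:3] → '-j.'.
No capturing groups, so `findall` returns the 1 full match string.

['-j.']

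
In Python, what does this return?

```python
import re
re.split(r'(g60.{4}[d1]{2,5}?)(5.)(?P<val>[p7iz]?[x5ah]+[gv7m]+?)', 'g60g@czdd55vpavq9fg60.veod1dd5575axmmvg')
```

['g60g@czdd55vpavq9f', 'g60.veod1dd', '55', '75axm', 'mvg']

Pattern: the literal 'g60', then exactly 4 of any character, then 2 to 5 of one of [d1] (lazy) (captured); then a literal '5', then any character (captured); then optionally one of [p7iz], then one or more of one of [x5ah], then one or more of one of [gv7m] (lazy) (captured as 'val').
Because the quantifier is non-greedy, it stops expanding at the earliest point where the rest of the pattern can succeed.
Matches to split on: at [18:36] → 'g60.veod1dd5575axm'.
Because the pattern has a capturing group, `split` also inserts each captured text between the pieces.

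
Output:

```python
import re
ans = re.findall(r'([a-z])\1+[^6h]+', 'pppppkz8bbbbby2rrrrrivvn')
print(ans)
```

['p']

`\1` has to match the exact text group 1 already captured.
Matches: at [0:24] match 'pppppkz8bbbbby2rrrrrivvn', group 1 = 'p'.
With a single group, `findall` returns only what that group captured — 1 item.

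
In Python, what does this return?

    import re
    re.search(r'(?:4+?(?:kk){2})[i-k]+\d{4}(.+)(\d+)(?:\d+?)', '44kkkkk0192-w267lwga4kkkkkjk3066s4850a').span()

(0, 37)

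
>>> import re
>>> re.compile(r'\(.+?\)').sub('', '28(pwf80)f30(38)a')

Matches: at [2:9] → '(pwf80)'; at [12:16] → '(38)'.
Each match is replaced by ''.

'28f30a'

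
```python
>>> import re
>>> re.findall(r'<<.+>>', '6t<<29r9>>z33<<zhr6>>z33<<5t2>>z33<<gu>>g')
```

Matches: at [2:40] → '<<29r9>>z33<<zhr6>>z33<<5t2>>z33<<gu>>'.
`findall` yields the raw match text (1 of them) because the pattern has no groups.

['<<29r9>>z33<<zhr6>>z33<<5t2>>z33<<gu>>']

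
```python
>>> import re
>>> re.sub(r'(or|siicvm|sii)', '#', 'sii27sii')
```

Matches: at [0:3] → 'sii'; at [5:8] → 'sii'.
`sub` substitutes '#' at each match site.

'#27#'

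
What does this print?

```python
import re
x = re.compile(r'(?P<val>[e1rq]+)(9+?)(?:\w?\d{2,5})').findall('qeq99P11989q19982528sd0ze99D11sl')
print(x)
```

[('qeq', '99'), ('q1', '9'), ('e', '99')]

A `+?`/`*?`/`{m,n}?` starts at its minimum and grows only as far as needed for what follows to match.
2 groups means each result is a tuple of 2 captured strings — 3 here.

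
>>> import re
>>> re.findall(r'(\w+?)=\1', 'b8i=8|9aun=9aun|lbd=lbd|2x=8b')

A backreference is literal: `\1` must see the identical characters the first group matched.
`findall` collects group 1 from each match (2 total).

['9aun', 'lbd']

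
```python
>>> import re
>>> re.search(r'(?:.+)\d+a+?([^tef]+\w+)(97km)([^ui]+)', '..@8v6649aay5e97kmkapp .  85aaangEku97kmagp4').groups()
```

This matches one or more of any character (non-capturing group); then one or more of a digit, then one or more of the literal 'a' (lazy); then one or more of any character except [tef], then one or more of a word character (captured); then a literal '9', then the literal '7km' (captured); then one or more of any character except [ui] (captured).
Lazy quantifiers expand one character at a time until the remainder of the pattern can match.
`re.search` tries every starting position until one works.
The match spans [0:44] → '..@8v6649aay5e97kmkapp .  85aaangEku97kmagp4'.
Captured: group 1 = 'aangEku', group 2 = '97km', group 3 = 'agp4'.

('aangEku', '97km', 'agp4')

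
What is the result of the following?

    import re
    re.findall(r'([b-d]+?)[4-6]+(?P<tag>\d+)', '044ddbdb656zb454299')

This matches one or more of a character in [b-d] (lazy) (captured); then one or more of a character in [4-6]; then one or more of a digit (captured as 'tag').
`findall` packs the 2 group values into a tuple for every match.

[('ddbdb', '6'), ('b', '299')]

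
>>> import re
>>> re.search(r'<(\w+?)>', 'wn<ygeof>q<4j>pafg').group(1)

'ygeof'

Unlike `match`, `search` isn't anchored — it looks for the pattern anywhere in the string.
The match spans [2:9] → '<ygeof>'.
Captured: group 1 = 'ygeof'.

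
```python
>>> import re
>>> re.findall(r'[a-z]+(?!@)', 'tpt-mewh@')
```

A negative assertion filters positions out without eating any characters.
Walking the string: at [0:3] → 'tpt'; at [4:7] → 'mew'.
Since nothing is captured, `findall` lists the 2 matched substrings directly.

['tpt', 'mew']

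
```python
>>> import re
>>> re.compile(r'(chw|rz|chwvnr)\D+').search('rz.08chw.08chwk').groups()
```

('rz',)

Unlike `match`, `search` isn't anchored — it looks for the pattern anywhere in the string.
The match spans [0:3] → 'rz.'.
Captured: group 1 = 'rz'.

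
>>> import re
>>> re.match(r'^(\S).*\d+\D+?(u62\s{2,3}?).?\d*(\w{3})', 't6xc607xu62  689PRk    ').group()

Pattern: anchored at the start of the string; then a non-whitespace character (captured); then zero or more of any character, then one or more of a digit, then one or more of a non-digit (lazy); then the literal 'u62', then 2 to 3 of whitespace (lazy) (captured); then optionally any character, then zero or more of a digit; then exactly 3 of a word character (captured).
With `match`, the pattern is implicitly anchored at the beginning.
The match spans [0:19] → 't6xc607xu62  689PRk'.
Captured: group 1 = 't', group 2 = 'u62  ', group 3 = 'PRk'.

't6xc607xu62  689PRk'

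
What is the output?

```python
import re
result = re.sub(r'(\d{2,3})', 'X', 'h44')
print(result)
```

hX

Each match is replaced by 'X'.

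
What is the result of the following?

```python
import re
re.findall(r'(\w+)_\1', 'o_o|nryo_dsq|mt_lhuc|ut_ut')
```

`\1` is not a pattern — it's the concrete string captured by group 1, re-applied verbatim.
`findall` collects group 1 from each match (2 total).

['o', 'ut']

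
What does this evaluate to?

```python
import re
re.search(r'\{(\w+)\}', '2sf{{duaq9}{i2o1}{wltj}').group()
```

`re.search` tries every starting position until one works.
The match spans [4:11] → '{duaq9}'.
Captured: group 1 = 'duaq9'.

'{duaq9}'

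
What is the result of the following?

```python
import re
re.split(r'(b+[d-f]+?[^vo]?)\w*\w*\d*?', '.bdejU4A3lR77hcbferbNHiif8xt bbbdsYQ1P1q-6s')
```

['.', 'bde', ' ', 'bbbds', '-6s']

The pattern matches one or more of the literal 'b', then one or more of a character in [d-f] (lazy), then optionally any character except [vo] (captured); then zero or more of a word character, then zero or more of a word character, then zero or more of a digit (lazy).
The `?` after the quantifier makes it lazy — it takes as little as possible before letting the rest of the pattern try.
Matches to split on: at [1:28] → 'bdejU4A3lR77hcbferbNHiif8xt'; at [29:40] → 'bbbdsYQ1P1q'.
Because the pattern has a capturing group, `split` also inserts each captured text between the pieces.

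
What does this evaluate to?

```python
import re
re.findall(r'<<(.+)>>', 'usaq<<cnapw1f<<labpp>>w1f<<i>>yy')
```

`findall` collects group 1 from the one match (1 total).

['cnapw1f<<labpp>>w1f<<i']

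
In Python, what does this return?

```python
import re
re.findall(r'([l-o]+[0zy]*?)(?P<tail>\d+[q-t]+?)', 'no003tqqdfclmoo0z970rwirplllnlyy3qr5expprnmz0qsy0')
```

Pattern: one or more of a character in [l-o], then zero or more of one of [0zy] (lazy) (captured); then one or more of a digit, then one or more of a character in [q-t] (lazy) (captured as 'tail').
Scanning left to right: at [0:6] match 'no003t', groups = ('no', '003t'); at [11:21] match 'lmoo0z970r', groups = ('lmoo0z', '970r'); at [25:34] match 'lllnlyy3q', groups = ('lllnlyy', '3q'); at [41:46] match 'nmz0q', groups = ('nmz', '0q').
With 2 capturing groups, `findall` returns a 2-tuple per match.

[('no', '003t'), ('lmoo0z', '970r'), ('lllnlyy', '3q'), ('nmz', '0q')]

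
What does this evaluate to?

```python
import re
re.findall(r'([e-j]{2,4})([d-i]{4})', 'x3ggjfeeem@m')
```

[('ggj', 'feee')]

Pattern: 2 to 4 of a character in [e-j] (captured); then exactly 4 of a character in [d-i] (captured).
Scanning left to right: at [2:9] match 'ggjfeee', groups = ('ggj', 'feee').
`findall` packs the 2 group values into a tuple for every match.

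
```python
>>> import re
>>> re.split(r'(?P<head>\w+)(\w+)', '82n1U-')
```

['', '82n1', 'U', '-']

The pattern matches one or more of a word character (captured as 'head'); then one or more of a word character (captured).
Matches to split on: at [0:5] → '82n1U'.
Because the pattern has a capturing group, `split` also inserts each captured text between the pieces.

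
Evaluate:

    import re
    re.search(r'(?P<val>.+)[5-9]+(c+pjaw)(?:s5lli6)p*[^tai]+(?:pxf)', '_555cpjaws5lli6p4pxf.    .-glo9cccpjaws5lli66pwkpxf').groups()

('_555cpjaws5lli6p4pxf.    .-glo', 'cccpjaw')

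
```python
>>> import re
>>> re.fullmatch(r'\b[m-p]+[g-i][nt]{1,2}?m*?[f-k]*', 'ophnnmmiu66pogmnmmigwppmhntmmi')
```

None

`fullmatch` succeeds only if the pattern covers the string from start to end.
Here the pattern can't cover the whole string, so the call returns None.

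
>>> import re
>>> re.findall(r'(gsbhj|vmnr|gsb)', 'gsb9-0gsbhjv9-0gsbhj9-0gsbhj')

['gsb', 'gsbhj', 'gsbhj', 'gsbhj']

The regex engine tests alternatives in the order written; an earlier branch that matches wins even if a later one would match more.
Because there's exactly one group, `findall` drops the full match and keeps group 1 from each hit.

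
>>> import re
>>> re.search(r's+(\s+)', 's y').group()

's '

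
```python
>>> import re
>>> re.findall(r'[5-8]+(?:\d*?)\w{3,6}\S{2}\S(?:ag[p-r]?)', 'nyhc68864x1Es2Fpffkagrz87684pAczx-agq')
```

The pattern matches one or more of a character in [5-8]; then zero or more of a digit (lazy) (non-capturing group); then 3 to 6 of a word character, then exactly 2 of a non-whitespace character, then a non-whitespace character; then the literal 'ag', then optionally a character in [p-r] (non-capturing group).
With no groups in the pattern, `findall` gives back each whole match — 1 here.

['87684pAczx-agq']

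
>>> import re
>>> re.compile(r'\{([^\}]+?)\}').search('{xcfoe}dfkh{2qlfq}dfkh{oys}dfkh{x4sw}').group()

'{xcfoe}'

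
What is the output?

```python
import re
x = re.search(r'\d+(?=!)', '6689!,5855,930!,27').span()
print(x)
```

(0, 4)

The `(?=…)`/`(?<=…)` assertion just peeks at neighbouring text; it doesn't advance the match position.
The match spans [0:4] → '6689'.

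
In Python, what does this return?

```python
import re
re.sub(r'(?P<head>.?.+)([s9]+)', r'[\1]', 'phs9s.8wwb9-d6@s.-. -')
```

Pattern: optionally any character, then one or more of any character (captured as 'head'); then one or more of one of [s9] (captured).
Matches: at [0:16] → 'phs9s.8wwb9-d6@s'.
The replacement refers to a captured group, so each match is rewritten using its own captured text.

'[phs9s.8wwb9-d6@].-. -'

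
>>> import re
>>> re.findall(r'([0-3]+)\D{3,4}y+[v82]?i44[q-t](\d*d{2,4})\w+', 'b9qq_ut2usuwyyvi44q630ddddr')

[('2', '630dddd')]

This matches one or more of a character in [0-3] (captured); then 3 to 4 of a non-digit, then one or more of the literal 'y', then optionally one of [v82]; then the literal 'i44', then a character in [q-t]; then zero or more of a digit, then 2 to 4 of the literal 'd' (captured); then one or more of a word character.
Matches: at [7:27] match '2usuwyyvi44q630ddddr', groups = ('2', '630dddd').
With 2 capturing groups, `findall` returns a 2-tuple per match.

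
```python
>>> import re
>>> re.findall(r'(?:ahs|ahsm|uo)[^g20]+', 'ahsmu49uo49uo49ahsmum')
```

Walking the string: at [0:21] → 'ahsmu49uo49uo49ahsmum'.
Since nothing is captured, `findall` lists the 1 matched substring directly.

['ahsmu49uo49uo49ahsmum']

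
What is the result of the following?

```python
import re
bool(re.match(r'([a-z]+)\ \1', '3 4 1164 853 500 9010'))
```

`\1` has to match the exact text group 1 already captured.
`match` is anchored at position 0; if the pattern doesn't fit there, it returns None.
Here the string doesn't start with a match, so the call returns None, and `bool(None)` is False.

False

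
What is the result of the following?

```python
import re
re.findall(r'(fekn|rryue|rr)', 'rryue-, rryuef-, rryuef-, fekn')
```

['rryue', 'rryue', 'rryue', 'fekn']

The regex engine tests alternatives in the order written; an earlier branch that matches wins even if a later one would match more.
Scanning left to right: at [0:5] match 'rryue', group 1 = 'rryue'; at [8:13] match 'rryue', group 1 = 'rryue'; at [17:22] match 'rryue', group 1 = 'rryue'; at [26:30] match 'fekn', group 1 = 'fekn'.
One capturing group, so `findall` returns just the captured substring from each match — 4 in all.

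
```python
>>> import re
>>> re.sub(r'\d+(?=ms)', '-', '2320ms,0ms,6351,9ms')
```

'-ms,-ms,6351,-ms'

The lookaround is zero-width — it requires the adjacent text to match without consuming it, so the asserted text isn't part of the match.
Every occurrence is swapped for '-'.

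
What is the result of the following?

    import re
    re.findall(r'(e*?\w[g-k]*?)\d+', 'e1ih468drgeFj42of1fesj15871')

Pattern: zero or more of the literal 'e' (lazy), then a word character, then zero or more of a character in [g-k] (lazy) (captured); then one or more of a digit.
With the lazy modifier that quantifier settles for the fewest repetitions that let the rest of the pattern succeed (the atoms after it are unaffected and can still be greedy).
Scanning left to right: at [0:2] match 'e1', group 1 = 'e'; at [2:7] match 'ih468', group 1 = 'ih'; at [10:15] match 'eFj42', group 1 = 'eFj'; at [16:18] match 'f1', group 1 = 'f'; at [19:27] match 'esj15871', group 1 = 'esj'.
With a single group, `findall` returns only what that group captured — 5 items.

['e', 'ih', 'eFj', 'f', 'esj']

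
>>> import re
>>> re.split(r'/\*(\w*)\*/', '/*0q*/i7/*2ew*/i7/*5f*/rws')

Matches to split on: at [0:6] → '/*0q*/'; at [8:15] → '/*2ew*/'; at [17:23] → '/*5f*/'.
The group in the pattern means `split` returns the separators' captures alongside the pieces.

['', '0q', 'i7', '2ew', 'i7', '5f', 'rws']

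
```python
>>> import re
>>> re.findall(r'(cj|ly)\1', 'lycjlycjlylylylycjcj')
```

The backreference `\1` re-matches whatever the first group consumed, character for character.
Walking the string: at [8:12] match 'lyly', group 1 = 'ly'; at [12:16] match 'lyly', group 1 = 'ly'; at [16:20] match 'cjcj', group 1 = 'cj'.
Because there's exactly one group, `findall` drops the full match and keeps group 1 from each hit.

['ly', 'ly', 'cj']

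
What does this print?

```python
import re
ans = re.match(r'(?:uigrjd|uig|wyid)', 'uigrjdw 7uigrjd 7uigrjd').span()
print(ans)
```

`match` is anchored at position 0; if the pattern doesn't fit there, it returns None.
The match spans [0:6] → 'uigrjd'.

(0, 6)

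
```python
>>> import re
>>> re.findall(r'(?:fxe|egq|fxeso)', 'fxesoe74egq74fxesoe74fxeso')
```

['fxe', 'egq', 'fxe', 'fxe']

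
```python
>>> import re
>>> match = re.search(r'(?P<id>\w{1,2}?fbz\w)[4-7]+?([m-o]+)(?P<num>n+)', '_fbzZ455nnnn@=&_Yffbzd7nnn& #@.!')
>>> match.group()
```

'_fbzZ455nnnn'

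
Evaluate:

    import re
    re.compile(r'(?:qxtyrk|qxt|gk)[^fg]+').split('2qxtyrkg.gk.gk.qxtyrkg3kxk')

['2', 'g.', '', 'g3kxk']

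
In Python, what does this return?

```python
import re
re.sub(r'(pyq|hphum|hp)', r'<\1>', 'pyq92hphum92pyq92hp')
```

'<pyq>92<hphum>92<pyq>92<hp>'

Branches in `(...|...)` are attempted left-to-right; the first branch that allows the whole pattern to succeed is taken.
`\1` in the replacement pulls in group 1's text for each match.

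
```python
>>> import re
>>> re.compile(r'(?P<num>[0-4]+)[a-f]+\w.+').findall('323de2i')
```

`findall` collects group 1 from the one match (1 total).

['323']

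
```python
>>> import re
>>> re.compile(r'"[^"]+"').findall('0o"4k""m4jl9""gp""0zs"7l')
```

['"4k"', '"m4jl9"', '"gp"', '"0zs"']

With no groups in the pattern, `findall` gives back each whole match — 4 here.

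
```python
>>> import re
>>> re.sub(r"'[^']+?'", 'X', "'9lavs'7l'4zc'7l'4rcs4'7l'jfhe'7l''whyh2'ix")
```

`sub` substitutes 'X' at each match site.

"X7lX7lX7lX7l'Xix"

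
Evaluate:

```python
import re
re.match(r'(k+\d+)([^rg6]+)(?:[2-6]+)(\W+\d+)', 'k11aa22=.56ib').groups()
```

('k11', 'aa2', '=.56')

This matches one or more of a literal 'k', then one or more of a digit (captured); then one or more of any character except [rg6] (captured); then one or more of a character in [2-6] (non-capturing group); then one or more of a non-word character, then one or more of a digit (captured).
`re.match` only tries the pattern at the start of the string.
The match spans [0:11] → 'k11aa22=.56'.
Captured: group 1 = 'k11', group 2 = 'aa2', group 3 = '=.56'.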